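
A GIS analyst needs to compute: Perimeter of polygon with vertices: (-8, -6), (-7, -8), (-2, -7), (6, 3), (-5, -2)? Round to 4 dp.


Sides: (-8, -6)->(-7, -8): sqrt(5) = 2.236068, (-7, -8)->(-2, -7): sqrt(26) = 5.09902, (-2, -7)->(6, 3): sqrt(164) = 12.806248, (6, 3)->(-5, -2): sqrt(146) = 12.083046, (-5, -2)->(-8, -6): sqrt(25) = 5
Sum = 37.224382
Perimeter = 37.2244

37.2244


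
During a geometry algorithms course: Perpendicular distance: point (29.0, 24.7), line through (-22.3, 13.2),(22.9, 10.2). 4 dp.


|cross product| = 673.7
|line direction| = sqrt(2052.04) = 45.2994
Distance = 673.7/sqrt(2052.04) = 14.8721

14.8721


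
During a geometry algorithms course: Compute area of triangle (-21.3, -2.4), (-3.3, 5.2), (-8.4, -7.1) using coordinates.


Area = |x_A(y_B-y_C) + x_B(y_C-y_A) + x_C(y_A-y_B)|/2
= |(-261.99) + 15.51 + 63.84|/2
= 182.64/2 = 91.32

91.32


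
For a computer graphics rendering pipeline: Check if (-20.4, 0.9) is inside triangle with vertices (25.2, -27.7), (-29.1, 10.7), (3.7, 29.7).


Cross products: AB x AP = 198.06, BC x BP = -486.74, CA x CP = -2002.54
All same sign? no

No, outside


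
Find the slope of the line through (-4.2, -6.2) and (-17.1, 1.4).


slope = (y2-y1)/(x2-x1) = (1.4-(-6.2))/((-17.1)-(-4.2)) = 7.6/(-12.9) = -0.5891

-0.5891


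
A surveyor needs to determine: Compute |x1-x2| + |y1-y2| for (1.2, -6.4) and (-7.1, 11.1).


|1.2-(-7.1)| + |(-6.4)-11.1| = 8.3 + 17.5 = 25.8

25.8


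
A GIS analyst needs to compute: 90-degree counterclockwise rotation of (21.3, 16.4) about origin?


90° CCW: (x,y) -> (-y, x)
(21.3,16.4) -> (-16.4, 21.3)

(-16.4, 21.3)


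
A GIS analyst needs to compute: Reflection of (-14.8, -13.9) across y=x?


Reflection over y=x: (x,y) -> (y,x)
(-14.8, -13.9) -> (-13.9, -14.8)

(-13.9, -14.8)


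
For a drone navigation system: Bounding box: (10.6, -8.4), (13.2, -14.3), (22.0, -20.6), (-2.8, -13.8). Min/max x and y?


x range: [-2.8, 22]
y range: [-20.6, -8.4]
Bounding box: (-2.8,-20.6) to (22,-8.4)

(-2.8,-20.6) to (22,-8.4)


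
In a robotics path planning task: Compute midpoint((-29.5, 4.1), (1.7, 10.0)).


M = (((-29.5)+1.7)/2, (4.1+10)/2)
= (-13.9, 7.05)

(-13.9, 7.05)


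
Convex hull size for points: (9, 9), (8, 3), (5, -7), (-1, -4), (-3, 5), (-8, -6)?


Convex hull vertices (CCW): (-8, -6), (5, -7), (8, 3), (9, 9), (-3, 5)
Count = 5

5


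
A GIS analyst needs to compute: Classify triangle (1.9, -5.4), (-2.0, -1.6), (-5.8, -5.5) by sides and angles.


Side lengths squared: AB^2=29.65, BC^2=29.65, CA^2=59.3
Sorted: [29.65, 29.65, 59.3]
By sides: Isosceles, By angles: Right

Isosceles, Right


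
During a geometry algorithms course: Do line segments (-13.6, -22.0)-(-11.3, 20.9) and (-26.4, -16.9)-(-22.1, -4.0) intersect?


Cross products: d1=-187.05, d2=-32.25, d3=560.85, d4=406.05
d1*d2 < 0 and d3*d4 < 0? no

No, they don't intersect


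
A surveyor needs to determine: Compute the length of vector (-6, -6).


|u| = sqrt((-6)^2 + (-6)^2) = sqrt(72) = 8.4853

8.4853


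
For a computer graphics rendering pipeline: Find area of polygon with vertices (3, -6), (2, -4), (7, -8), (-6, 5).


Shoelace sum: (3*(-4) - 2*(-6)) + (2*(-8) - 7*(-4)) + (7*5 - (-6)*(-8)) + ((-6)*(-6) - 3*5)
= 20
Area = |20|/2 = 10

10


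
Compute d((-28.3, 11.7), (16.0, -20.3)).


dx=44.3, dy=-32
d^2 = 44.3^2 + (-32)^2 = 2986.49
d = sqrt(2986.49) = 54.6488

54.6488


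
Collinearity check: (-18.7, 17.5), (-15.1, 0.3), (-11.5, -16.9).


Cross product: ((-15.1)-(-18.7))*((-16.9)-17.5) - (0.3-17.5)*((-11.5)-(-18.7))
= 0

Yes, collinear


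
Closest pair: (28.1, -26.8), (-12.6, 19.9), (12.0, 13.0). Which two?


d(P0,P1) = 61.9466, d(P0,P2) = 42.9331, d(P1,P2) = 25.5494
Closest: P1 and P2

Closest pair: (-12.6, 19.9) and (12.0, 13.0), distance = 25.5494


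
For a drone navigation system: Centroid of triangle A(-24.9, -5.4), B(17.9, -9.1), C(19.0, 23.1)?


Centroid = ((x_A+x_B+x_C)/3, (y_A+y_B+y_C)/3)
= (((-24.9)+17.9+19)/3, ((-5.4)+(-9.1)+23.1)/3)
= (4, 2.8667)

(4, 2.8667)


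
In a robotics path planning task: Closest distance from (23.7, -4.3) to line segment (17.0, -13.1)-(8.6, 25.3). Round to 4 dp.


Project P onto AB: t = 0.1823 (clamped to [0,1])
Closest point on segment: (15.4689, -6.1006)
Distance: 8.4258

8.4258


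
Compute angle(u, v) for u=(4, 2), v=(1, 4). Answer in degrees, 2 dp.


u.v = 12, |u| = sqrt(20) = 4.4721, |v| = sqrt(17) = 4.1231
cos(theta) = u.v/(|u||v|) = 12/sqrt(340) = 0.650791
theta = acos(0.650791) = 49.4 degrees

49.4 degrees


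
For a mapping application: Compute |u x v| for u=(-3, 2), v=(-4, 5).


|u x v| = |(-3)*5 - 2*(-4)|
= |(-15) - (-8)| = 7

7


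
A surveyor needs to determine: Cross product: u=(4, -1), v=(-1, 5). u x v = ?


u x v = u_x*v_y - u_y*v_x = 4*5 - (-1)*(-1)
= 20 - 1 = 19

19


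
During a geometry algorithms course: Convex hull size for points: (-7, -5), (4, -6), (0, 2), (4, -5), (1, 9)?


Convex hull vertices (CCW): (-7, -5), (4, -6), (4, -5), (1, 9)
Count = 4

4


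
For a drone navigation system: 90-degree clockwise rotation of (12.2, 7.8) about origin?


90° CW: (x,y) -> (y, -x)
(12.2,7.8) -> (7.8, -12.2)

(7.8, -12.2)


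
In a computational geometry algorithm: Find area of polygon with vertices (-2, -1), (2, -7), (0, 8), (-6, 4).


Shoelace sum: ((-2)*(-7) - 2*(-1)) + (2*8 - 0*(-7)) + (0*4 - (-6)*8) + ((-6)*(-1) - (-2)*4)
= 94
Area = |94|/2 = 47

47


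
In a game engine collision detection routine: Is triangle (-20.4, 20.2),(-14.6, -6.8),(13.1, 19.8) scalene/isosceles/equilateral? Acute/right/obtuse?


Side lengths squared: AB^2=762.64, BC^2=1474.85, CA^2=1122.41
Sorted: [762.64, 1122.41, 1474.85]
By sides: Scalene, By angles: Acute

Scalene, Acute


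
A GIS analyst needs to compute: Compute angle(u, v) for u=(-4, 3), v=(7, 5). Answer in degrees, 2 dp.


u.v = -13, |u| = sqrt(25) = 5, |v| = sqrt(74) = 8.6023
cos(theta) = u.v/(|u||v|) = -13/sqrt(1850) = -0.302244
theta = acos(-0.302244) = 107.59 degrees

107.59 degrees


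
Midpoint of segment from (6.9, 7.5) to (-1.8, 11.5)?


M = ((6.9+(-1.8))/2, (7.5+11.5)/2)
= (2.55, 9.5)

(2.55, 9.5)


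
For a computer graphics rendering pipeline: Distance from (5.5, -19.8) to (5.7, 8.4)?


dx=0.2, dy=28.2
d^2 = 0.2^2 + 28.2^2 = 795.28
d = sqrt(795.28) = 28.2007

28.2007


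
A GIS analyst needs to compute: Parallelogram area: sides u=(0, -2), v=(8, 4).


|u x v| = |0*4 - (-2)*8|
= |0 - (-16)| = 16

16


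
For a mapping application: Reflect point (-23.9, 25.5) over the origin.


Reflection over origin: (x,y) -> (-x,-y)
(-23.9, 25.5) -> (23.9, -25.5)

(23.9, -25.5)


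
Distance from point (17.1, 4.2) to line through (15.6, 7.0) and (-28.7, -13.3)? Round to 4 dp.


|cross product| = 154.49
|line direction| = sqrt(2374.58) = 48.7297
Distance = 154.49/sqrt(2374.58) = 3.1703

3.1703


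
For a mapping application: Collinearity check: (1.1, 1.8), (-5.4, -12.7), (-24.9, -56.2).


Cross product: ((-5.4)-1.1)*((-56.2)-1.8) - ((-12.7)-1.8)*((-24.9)-1.1)
= 0

Yes, collinear


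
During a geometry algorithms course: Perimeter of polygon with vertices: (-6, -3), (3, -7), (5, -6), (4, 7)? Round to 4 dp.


Sides: (-6, -3)->(3, -7): sqrt(97) = 9.848858, (3, -7)->(5, -6): sqrt(5) = 2.236068, (5, -6)->(4, 7): sqrt(170) = 13.038405, (4, 7)->(-6, -3): sqrt(200) = 14.142136
Sum = 39.265467
Perimeter = 39.2655

39.2655


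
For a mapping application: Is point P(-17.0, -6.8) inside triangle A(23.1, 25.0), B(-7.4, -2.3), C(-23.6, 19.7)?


Cross products: AB x AP = -124.83, BC x BP = 284.1, CA x CP = -1272.53
All same sign? no

No, outside


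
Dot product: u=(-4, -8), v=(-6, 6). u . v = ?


u . v = u_x*v_x + u_y*v_y = (-4)*(-6) + (-8)*6
= 24 + (-48) = -24

-24


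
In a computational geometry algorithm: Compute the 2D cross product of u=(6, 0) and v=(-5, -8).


u x v = u_x*v_y - u_y*v_x = 6*(-8) - 0*(-5)
= (-48) - 0 = -48

-48


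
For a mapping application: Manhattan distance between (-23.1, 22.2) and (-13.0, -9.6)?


|(-23.1)-(-13)| + |22.2-(-9.6)| = 10.1 + 31.8 = 41.9

41.9


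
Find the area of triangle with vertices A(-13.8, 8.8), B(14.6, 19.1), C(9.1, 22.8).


Area = |x_A(y_B-y_C) + x_B(y_C-y_A) + x_C(y_A-y_B)|/2
= |51.06 + 204.4 + (-93.73)|/2
= 161.73/2 = 80.865

80.865


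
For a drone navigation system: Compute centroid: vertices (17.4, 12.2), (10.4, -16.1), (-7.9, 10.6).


Centroid = ((x_A+x_B+x_C)/3, (y_A+y_B+y_C)/3)
= ((17.4+10.4+(-7.9))/3, (12.2+(-16.1)+10.6)/3)
= (6.6333, 2.2333)

(6.6333, 2.2333)


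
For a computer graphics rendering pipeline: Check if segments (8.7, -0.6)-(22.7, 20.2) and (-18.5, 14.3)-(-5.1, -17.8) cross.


Cross products: d1=673.46, d2=1401.58, d3=774.36, d4=46.24
d1*d2 < 0 and d3*d4 < 0? no

No, they don't intersect


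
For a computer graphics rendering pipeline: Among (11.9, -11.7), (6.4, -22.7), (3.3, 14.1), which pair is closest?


d(P0,P1) = 12.2984, d(P0,P2) = 27.1956, d(P1,P2) = 36.9303
Closest: P0 and P1

Closest pair: (11.9, -11.7) and (6.4, -22.7), distance = 12.2984


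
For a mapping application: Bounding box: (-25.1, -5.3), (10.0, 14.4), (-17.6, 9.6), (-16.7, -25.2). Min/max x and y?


x range: [-25.1, 10]
y range: [-25.2, 14.4]
Bounding box: (-25.1,-25.2) to (10,14.4)

(-25.1,-25.2) to (10,14.4)


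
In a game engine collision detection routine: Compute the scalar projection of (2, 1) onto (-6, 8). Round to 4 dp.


u.v = -4, |v| = sqrt(100) = 10
Scalar projection = u.v / |v| = -4 / sqrt(100) = -0.4

-0.4


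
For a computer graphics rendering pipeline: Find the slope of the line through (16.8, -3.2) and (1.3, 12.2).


slope = (y2-y1)/(x2-x1) = (12.2-(-3.2))/(1.3-16.8) = 15.4/(-15.5) = -0.9935

-0.9935


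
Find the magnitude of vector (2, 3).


|u| = sqrt(2^2 + 3^2) = sqrt(13) = 3.6056

3.6056


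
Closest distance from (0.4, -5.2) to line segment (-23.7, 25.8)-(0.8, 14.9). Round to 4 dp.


Project P onto AB: t = 1 (clamped to [0,1])
Closest point on segment: (0.8, 14.9)
Distance: 20.104

20.104


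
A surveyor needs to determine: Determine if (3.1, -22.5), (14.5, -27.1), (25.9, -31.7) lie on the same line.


Cross product: (14.5-3.1)*((-31.7)-(-22.5)) - ((-27.1)-(-22.5))*(25.9-3.1)
= 0

Yes, collinear


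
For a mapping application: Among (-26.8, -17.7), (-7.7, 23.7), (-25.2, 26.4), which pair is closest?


d(P0,P1) = 45.5935, d(P0,P2) = 44.129, d(P1,P2) = 17.7071
Closest: P1 and P2

Closest pair: (-7.7, 23.7) and (-25.2, 26.4), distance = 17.7071


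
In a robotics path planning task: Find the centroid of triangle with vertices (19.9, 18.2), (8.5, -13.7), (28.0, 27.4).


Centroid = ((x_A+x_B+x_C)/3, (y_A+y_B+y_C)/3)
= ((19.9+8.5+28)/3, (18.2+(-13.7)+27.4)/3)
= (18.8, 10.6333)

(18.8, 10.6333)


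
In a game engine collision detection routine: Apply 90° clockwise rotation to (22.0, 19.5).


90° CW: (x,y) -> (y, -x)
(22,19.5) -> (19.5, -22)

(19.5, -22)


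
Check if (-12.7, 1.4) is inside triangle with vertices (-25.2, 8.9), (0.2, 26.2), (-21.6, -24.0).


Cross products: AB x AP = -406.75, BC x BP = -106.94, CA x CP = -384.25
All same sign? yes

Yes, inside


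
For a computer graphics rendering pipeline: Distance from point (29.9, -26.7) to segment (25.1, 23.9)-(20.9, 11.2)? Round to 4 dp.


Project P onto AB: t = 1 (clamped to [0,1])
Closest point on segment: (20.9, 11.2)
Distance: 38.9539

38.9539


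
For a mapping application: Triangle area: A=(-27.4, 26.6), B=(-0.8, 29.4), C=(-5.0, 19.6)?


Area = |x_A(y_B-y_C) + x_B(y_C-y_A) + x_C(y_A-y_B)|/2
= |(-268.52) + 5.6 + 14|/2
= 248.92/2 = 124.46

124.46


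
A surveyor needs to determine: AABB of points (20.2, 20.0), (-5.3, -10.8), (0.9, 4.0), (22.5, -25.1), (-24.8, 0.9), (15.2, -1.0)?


x range: [-24.8, 22.5]
y range: [-25.1, 20]
Bounding box: (-24.8,-25.1) to (22.5,20)

(-24.8,-25.1) to (22.5,20)


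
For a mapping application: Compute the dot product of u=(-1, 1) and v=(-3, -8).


u . v = u_x*v_x + u_y*v_y = (-1)*(-3) + 1*(-8)
= 3 + (-8) = -5

-5


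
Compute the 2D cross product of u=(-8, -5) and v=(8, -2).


u x v = u_x*v_y - u_y*v_x = (-8)*(-2) - (-5)*8
= 16 - (-40) = 56

56


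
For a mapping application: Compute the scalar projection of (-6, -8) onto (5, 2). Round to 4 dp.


u.v = -46, |v| = sqrt(29) = 5.3852
Scalar projection = u.v / |v| = -46 / sqrt(29) = -8.542

-8.542


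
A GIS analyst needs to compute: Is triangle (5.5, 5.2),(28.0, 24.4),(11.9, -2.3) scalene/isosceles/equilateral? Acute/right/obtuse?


Side lengths squared: AB^2=874.89, BC^2=972.1, CA^2=97.21
Sorted: [97.21, 874.89, 972.1]
By sides: Scalene, By angles: Right

Scalene, Right


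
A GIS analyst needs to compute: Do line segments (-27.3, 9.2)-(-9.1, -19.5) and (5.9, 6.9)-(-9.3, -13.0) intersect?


Cross products: d1=-695.64, d2=102.78, d3=910.98, d4=112.56
d1*d2 < 0 and d3*d4 < 0? no

No, they don't intersect


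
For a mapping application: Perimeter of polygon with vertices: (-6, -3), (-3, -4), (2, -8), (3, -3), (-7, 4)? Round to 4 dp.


Sides: (-6, -3)->(-3, -4): sqrt(10) = 3.162278, (-3, -4)->(2, -8): sqrt(41) = 6.403124, (2, -8)->(3, -3): sqrt(26) = 5.09902, (3, -3)->(-7, 4): sqrt(149) = 12.206556, (-7, 4)->(-6, -3): sqrt(50) = 7.071068
Sum = 33.942046
Perimeter = 33.942

33.942


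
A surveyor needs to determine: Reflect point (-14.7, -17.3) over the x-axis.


Reflection over x-axis: (x,y) -> (x,-y)
(-14.7, -17.3) -> (-14.7, 17.3)

(-14.7, 17.3)


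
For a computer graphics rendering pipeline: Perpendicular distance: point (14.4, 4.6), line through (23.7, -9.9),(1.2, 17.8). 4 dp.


|cross product| = 68.64
|line direction| = sqrt(1273.54) = 35.6867
Distance = 68.64/sqrt(1273.54) = 1.9234

1.9234


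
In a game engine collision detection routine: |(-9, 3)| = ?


|u| = sqrt((-9)^2 + 3^2) = sqrt(90) = 9.4868

9.4868


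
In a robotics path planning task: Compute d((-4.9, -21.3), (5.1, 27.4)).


dx=10, dy=48.7
d^2 = 10^2 + 48.7^2 = 2471.69
d = sqrt(2471.69) = 49.7161

49.7161


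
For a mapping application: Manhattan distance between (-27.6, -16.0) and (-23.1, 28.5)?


|(-27.6)-(-23.1)| + |(-16)-28.5| = 4.5 + 44.5 = 49

49


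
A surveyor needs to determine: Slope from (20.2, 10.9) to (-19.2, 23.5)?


slope = (y2-y1)/(x2-x1) = (23.5-10.9)/((-19.2)-20.2) = 12.6/(-39.4) = -0.3198

-0.3198


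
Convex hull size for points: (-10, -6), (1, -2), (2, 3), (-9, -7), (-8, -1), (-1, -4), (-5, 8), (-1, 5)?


Convex hull vertices (CCW): (-10, -6), (-9, -7), (-1, -4), (1, -2), (2, 3), (-5, 8)
Count = 6

6


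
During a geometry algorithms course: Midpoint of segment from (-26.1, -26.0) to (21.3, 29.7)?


M = (((-26.1)+21.3)/2, ((-26)+29.7)/2)
= (-2.4, 1.85)

(-2.4, 1.85)


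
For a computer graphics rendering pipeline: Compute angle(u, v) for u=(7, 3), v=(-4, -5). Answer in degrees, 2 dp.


u.v = -43, |u| = sqrt(58) = 7.6158, |v| = sqrt(41) = 6.4031
cos(theta) = u.v/(|u||v|) = -43/sqrt(2378) = -0.881785
theta = acos(-0.881785) = 151.86 degrees

151.86 degrees


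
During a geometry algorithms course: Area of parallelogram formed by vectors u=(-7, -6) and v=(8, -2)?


|u x v| = |(-7)*(-2) - (-6)*8|
= |14 - (-48)| = 62

62


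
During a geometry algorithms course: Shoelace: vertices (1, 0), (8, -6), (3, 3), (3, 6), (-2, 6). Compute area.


Shoelace sum: (1*(-6) - 8*0) + (8*3 - 3*(-6)) + (3*6 - 3*3) + (3*6 - (-2)*6) + ((-2)*0 - 1*6)
= 69
Area = |69|/2 = 34.5

34.5


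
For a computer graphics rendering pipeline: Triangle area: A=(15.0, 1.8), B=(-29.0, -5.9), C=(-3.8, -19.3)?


Area = |x_A(y_B-y_C) + x_B(y_C-y_A) + x_C(y_A-y_B)|/2
= |201 + 611.9 + (-29.26)|/2
= 783.64/2 = 391.82

391.82


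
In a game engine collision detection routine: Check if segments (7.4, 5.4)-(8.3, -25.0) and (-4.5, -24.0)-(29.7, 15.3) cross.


Cross products: d1=537.81, d2=-537.24, d3=-388.22, d4=686.83
d1*d2 < 0 and d3*d4 < 0? yes

Yes, they intersect


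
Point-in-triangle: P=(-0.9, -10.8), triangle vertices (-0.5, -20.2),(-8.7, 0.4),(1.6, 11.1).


Cross products: AB x AP = -68.84, BC x BP = -198.82, CA x CP = -32.26
All same sign? yes

Yes, inside


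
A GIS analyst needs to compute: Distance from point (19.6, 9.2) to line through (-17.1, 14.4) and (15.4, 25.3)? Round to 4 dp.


|cross product| = 569.03
|line direction| = sqrt(1175.06) = 34.2791
Distance = 569.03/sqrt(1175.06) = 16.5999

16.5999


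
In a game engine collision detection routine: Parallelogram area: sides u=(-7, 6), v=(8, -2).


|u x v| = |(-7)*(-2) - 6*8|
= |14 - 48| = 34

34


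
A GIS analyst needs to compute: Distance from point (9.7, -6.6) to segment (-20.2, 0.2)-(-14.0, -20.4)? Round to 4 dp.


Project P onto AB: t = 0.7032 (clamped to [0,1])
Closest point on segment: (-15.8399, -14.2868)
Distance: 26.6716

26.6716


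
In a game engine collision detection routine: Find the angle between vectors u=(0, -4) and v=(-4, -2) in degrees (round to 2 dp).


u.v = 8, |u| = sqrt(16) = 4, |v| = sqrt(20) = 4.4721
cos(theta) = u.v/(|u||v|) = 8/sqrt(320) = 0.447214
theta = acos(0.447214) = 63.43 degrees

63.43 degrees


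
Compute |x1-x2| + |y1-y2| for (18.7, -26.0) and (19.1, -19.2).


|18.7-19.1| + |(-26)-(-19.2)| = 0.4 + 6.8 = 7.2

7.2


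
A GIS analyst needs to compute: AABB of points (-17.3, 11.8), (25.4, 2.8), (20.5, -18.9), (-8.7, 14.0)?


x range: [-17.3, 25.4]
y range: [-18.9, 14]
Bounding box: (-17.3,-18.9) to (25.4,14)

(-17.3,-18.9) to (25.4,14)


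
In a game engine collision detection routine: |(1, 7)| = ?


|u| = sqrt(1^2 + 7^2) = sqrt(50) = 7.0711

7.0711


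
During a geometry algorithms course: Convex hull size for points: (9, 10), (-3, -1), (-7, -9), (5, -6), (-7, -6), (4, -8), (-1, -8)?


Convex hull vertices (CCW): (-7, -9), (4, -8), (5, -6), (9, 10), (-3, -1), (-7, -6)
Count = 6

6


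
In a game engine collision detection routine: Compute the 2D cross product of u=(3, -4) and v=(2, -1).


u x v = u_x*v_y - u_y*v_x = 3*(-1) - (-4)*2
= (-3) - (-8) = 5

5


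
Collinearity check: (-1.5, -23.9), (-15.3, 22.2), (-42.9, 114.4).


Cross product: ((-15.3)-(-1.5))*(114.4-(-23.9)) - (22.2-(-23.9))*((-42.9)-(-1.5))
= 0

Yes, collinear


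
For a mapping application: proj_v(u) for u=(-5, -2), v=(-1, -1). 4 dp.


u.v = 7, |v| = sqrt(2) = 1.4142
Scalar projection = u.v / |v| = 7 / sqrt(2) = 4.9497

4.9497


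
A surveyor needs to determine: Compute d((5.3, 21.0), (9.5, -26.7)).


dx=4.2, dy=-47.7
d^2 = 4.2^2 + (-47.7)^2 = 2292.93
d = sqrt(2292.93) = 47.8845

47.8845


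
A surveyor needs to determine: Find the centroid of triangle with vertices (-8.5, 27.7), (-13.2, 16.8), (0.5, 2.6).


Centroid = ((x_A+x_B+x_C)/3, (y_A+y_B+y_C)/3)
= (((-8.5)+(-13.2)+0.5)/3, (27.7+16.8+2.6)/3)
= (-7.0667, 15.7)

(-7.0667, 15.7)


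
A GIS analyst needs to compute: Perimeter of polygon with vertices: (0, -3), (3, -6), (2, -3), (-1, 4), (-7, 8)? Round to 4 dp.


Sides: (0, -3)->(3, -6): sqrt(18) = 4.242641, (3, -6)->(2, -3): sqrt(10) = 3.162278, (2, -3)->(-1, 4): sqrt(58) = 7.615773, (-1, 4)->(-7, 8): sqrt(52) = 7.211103, (-7, 8)->(0, -3): sqrt(170) = 13.038405
Sum = 35.2702
Perimeter = 35.2702

35.2702


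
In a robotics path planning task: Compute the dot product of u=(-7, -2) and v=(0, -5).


u . v = u_x*v_x + u_y*v_y = (-7)*0 + (-2)*(-5)
= 0 + 10 = 10

10


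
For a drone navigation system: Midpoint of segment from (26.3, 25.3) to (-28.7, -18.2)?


M = ((26.3+(-28.7))/2, (25.3+(-18.2))/2)
= (-1.2, 3.55)

(-1.2, 3.55)


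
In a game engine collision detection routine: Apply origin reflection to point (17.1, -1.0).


Reflection over origin: (x,y) -> (-x,-y)
(17.1, -1) -> (-17.1, 1)

(-17.1, 1)


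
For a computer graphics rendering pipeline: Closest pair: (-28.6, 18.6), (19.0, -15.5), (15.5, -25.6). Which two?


d(P0,P1) = 58.554, d(P0,P2) = 62.4376, d(P1,P2) = 10.6892
Closest: P1 and P2

Closest pair: (19.0, -15.5) and (15.5, -25.6), distance = 10.6892


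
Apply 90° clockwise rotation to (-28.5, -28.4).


90° CW: (x,y) -> (y, -x)
(-28.5,-28.4) -> (-28.4, 28.5)

(-28.4, 28.5)


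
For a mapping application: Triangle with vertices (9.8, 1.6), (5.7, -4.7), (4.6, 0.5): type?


Side lengths squared: AB^2=56.5, BC^2=28.25, CA^2=28.25
Sorted: [28.25, 28.25, 56.5]
By sides: Isosceles, By angles: Right

Isosceles, Right


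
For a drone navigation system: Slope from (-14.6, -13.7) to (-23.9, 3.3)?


slope = (y2-y1)/(x2-x1) = (3.3-(-13.7))/((-23.9)-(-14.6)) = 17/(-9.3) = -1.828

-1.828


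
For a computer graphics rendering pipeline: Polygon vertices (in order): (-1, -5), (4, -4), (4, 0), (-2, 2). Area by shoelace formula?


Shoelace sum: ((-1)*(-4) - 4*(-5)) + (4*0 - 4*(-4)) + (4*2 - (-2)*0) + ((-2)*(-5) - (-1)*2)
= 60
Area = |60|/2 = 30

30


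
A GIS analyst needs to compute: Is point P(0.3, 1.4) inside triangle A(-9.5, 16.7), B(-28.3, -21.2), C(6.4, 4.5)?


Cross products: AB x AP = 659.06, BC x BP = 49.2, CA x CP = 123.71
All same sign? yes

Yes, inside


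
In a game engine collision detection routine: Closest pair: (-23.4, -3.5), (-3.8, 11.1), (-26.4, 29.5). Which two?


d(P0,P1) = 24.4401, d(P0,P2) = 33.1361, d(P1,P2) = 29.1431
Closest: P0 and P1

Closest pair: (-23.4, -3.5) and (-3.8, 11.1), distance = 24.4401


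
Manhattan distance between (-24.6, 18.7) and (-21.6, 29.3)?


|(-24.6)-(-21.6)| + |18.7-29.3| = 3 + 10.6 = 13.6

13.6


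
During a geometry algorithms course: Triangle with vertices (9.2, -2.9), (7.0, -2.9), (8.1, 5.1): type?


Side lengths squared: AB^2=4.84, BC^2=65.21, CA^2=65.21
Sorted: [4.84, 65.21, 65.21]
By sides: Isosceles, By angles: Acute

Isosceles, Acute


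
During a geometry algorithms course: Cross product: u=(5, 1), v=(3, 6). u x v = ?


u x v = u_x*v_y - u_y*v_x = 5*6 - 1*3
= 30 - 3 = 27

27


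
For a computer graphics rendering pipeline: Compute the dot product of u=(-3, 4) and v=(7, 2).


u . v = u_x*v_x + u_y*v_y = (-3)*7 + 4*2
= (-21) + 8 = -13

-13


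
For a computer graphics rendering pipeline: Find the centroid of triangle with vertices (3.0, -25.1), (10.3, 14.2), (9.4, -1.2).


Centroid = ((x_A+x_B+x_C)/3, (y_A+y_B+y_C)/3)
= ((3+10.3+9.4)/3, ((-25.1)+14.2+(-1.2))/3)
= (7.5667, -4.0333)

(7.5667, -4.0333)


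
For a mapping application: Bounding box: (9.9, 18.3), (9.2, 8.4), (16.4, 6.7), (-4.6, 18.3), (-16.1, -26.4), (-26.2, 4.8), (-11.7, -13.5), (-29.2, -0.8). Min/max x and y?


x range: [-29.2, 16.4]
y range: [-26.4, 18.3]
Bounding box: (-29.2,-26.4) to (16.4,18.3)

(-29.2,-26.4) to (16.4,18.3)


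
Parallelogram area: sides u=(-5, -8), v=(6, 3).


|u x v| = |(-5)*3 - (-8)*6|
= |(-15) - (-48)| = 33

33


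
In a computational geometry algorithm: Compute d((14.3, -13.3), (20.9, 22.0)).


dx=6.6, dy=35.3
d^2 = 6.6^2 + 35.3^2 = 1289.65
d = sqrt(1289.65) = 35.9117

35.9117


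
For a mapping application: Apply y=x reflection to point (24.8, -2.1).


Reflection over y=x: (x,y) -> (y,x)
(24.8, -2.1) -> (-2.1, 24.8)

(-2.1, 24.8)


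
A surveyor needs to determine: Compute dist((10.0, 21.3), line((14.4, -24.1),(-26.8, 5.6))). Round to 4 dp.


|cross product| = 1739.8
|line direction| = sqrt(2579.53) = 50.7891
Distance = 1739.8/sqrt(2579.53) = 34.2554

34.2554


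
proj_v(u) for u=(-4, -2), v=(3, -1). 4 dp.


u.v = -10, |v| = sqrt(10) = 3.1623
Scalar projection = u.v / |v| = -10 / sqrt(10) = -3.1623

-3.1623


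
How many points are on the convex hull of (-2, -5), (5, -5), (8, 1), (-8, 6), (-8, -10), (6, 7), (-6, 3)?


Convex hull vertices (CCW): (-8, -10), (5, -5), (8, 1), (6, 7), (-8, 6)
Count = 5

5


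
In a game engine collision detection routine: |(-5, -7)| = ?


|u| = sqrt((-5)^2 + (-7)^2) = sqrt(74) = 8.6023

8.6023


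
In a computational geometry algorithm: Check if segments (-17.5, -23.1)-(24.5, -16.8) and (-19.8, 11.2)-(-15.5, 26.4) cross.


Cross products: d1=-182.45, d2=-793.76, d3=1455.09, d4=2066.4
d1*d2 < 0 and d3*d4 < 0? no

No, they don't intersect


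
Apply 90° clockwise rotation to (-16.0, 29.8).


90° CW: (x,y) -> (y, -x)
(-16,29.8) -> (29.8, 16)

(29.8, 16)


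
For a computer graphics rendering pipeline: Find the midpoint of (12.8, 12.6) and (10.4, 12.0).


M = ((12.8+10.4)/2, (12.6+12)/2)
= (11.6, 12.3)

(11.6, 12.3)


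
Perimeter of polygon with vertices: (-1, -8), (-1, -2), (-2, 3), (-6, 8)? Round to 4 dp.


Sides: (-1, -8)->(-1, -2): sqrt(36) = 6, (-1, -2)->(-2, 3): sqrt(26) = 5.09902, (-2, 3)->(-6, 8): sqrt(41) = 6.403124, (-6, 8)->(-1, -8): sqrt(281) = 16.763055
Sum = 34.265199
Perimeter = 34.2652

34.2652


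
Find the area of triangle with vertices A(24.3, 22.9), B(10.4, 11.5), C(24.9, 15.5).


Area = |x_A(y_B-y_C) + x_B(y_C-y_A) + x_C(y_A-y_B)|/2
= |(-97.2) + (-76.96) + 283.86|/2
= 109.7/2 = 54.85

54.85


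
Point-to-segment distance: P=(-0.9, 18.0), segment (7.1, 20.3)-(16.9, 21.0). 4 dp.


Project P onto AB: t = 0 (clamped to [0,1])
Closest point on segment: (7.1, 20.3)
Distance: 8.3241

8.3241


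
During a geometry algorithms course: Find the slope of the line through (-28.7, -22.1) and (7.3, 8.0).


slope = (y2-y1)/(x2-x1) = (8-(-22.1))/(7.3-(-28.7)) = 30.1/36 = 0.8361

0.8361


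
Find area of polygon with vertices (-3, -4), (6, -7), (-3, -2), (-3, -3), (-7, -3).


Shoelace sum: ((-3)*(-7) - 6*(-4)) + (6*(-2) - (-3)*(-7)) + ((-3)*(-3) - (-3)*(-2)) + ((-3)*(-3) - (-7)*(-3)) + ((-7)*(-4) - (-3)*(-3))
= 22
Area = |22|/2 = 11

11


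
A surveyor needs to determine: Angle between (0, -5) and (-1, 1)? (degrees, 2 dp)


u.v = -5, |u| = sqrt(25) = 5, |v| = sqrt(2) = 1.4142
cos(theta) = u.v/(|u||v|) = -5/sqrt(50) = -0.707107
theta = acos(-0.707107) = 135 degrees

135 degrees


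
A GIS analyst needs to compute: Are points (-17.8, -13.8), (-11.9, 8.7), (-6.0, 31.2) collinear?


Cross product: ((-11.9)-(-17.8))*(31.2-(-13.8)) - (8.7-(-13.8))*((-6)-(-17.8))
= 0

Yes, collinear


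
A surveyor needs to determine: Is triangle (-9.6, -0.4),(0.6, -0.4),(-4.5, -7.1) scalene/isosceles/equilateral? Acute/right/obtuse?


Side lengths squared: AB^2=104.04, BC^2=70.9, CA^2=70.9
Sorted: [70.9, 70.9, 104.04]
By sides: Isosceles, By angles: Acute

Isosceles, Acute


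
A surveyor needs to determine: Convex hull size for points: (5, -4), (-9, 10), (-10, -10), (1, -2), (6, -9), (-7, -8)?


Convex hull vertices (CCW): (-10, -10), (6, -9), (5, -4), (-9, 10)
Count = 4

4


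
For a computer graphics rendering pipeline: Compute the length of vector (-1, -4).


|u| = sqrt((-1)^2 + (-4)^2) = sqrt(17) = 4.1231

4.1231


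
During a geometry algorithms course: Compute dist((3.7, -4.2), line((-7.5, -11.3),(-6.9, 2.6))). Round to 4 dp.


|cross product| = 151.42
|line direction| = sqrt(193.57) = 13.9129
Distance = 151.42/sqrt(193.57) = 10.8834

10.8834


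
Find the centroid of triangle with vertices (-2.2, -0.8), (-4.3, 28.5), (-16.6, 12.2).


Centroid = ((x_A+x_B+x_C)/3, (y_A+y_B+y_C)/3)
= (((-2.2)+(-4.3)+(-16.6))/3, ((-0.8)+28.5+12.2)/3)
= (-7.7, 13.3)

(-7.7, 13.3)


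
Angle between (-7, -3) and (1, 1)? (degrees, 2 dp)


u.v = -10, |u| = sqrt(58) = 7.6158, |v| = sqrt(2) = 1.4142
cos(theta) = u.v/(|u||v|) = -10/sqrt(116) = -0.928477
theta = acos(-0.928477) = 158.2 degrees

158.2 degrees


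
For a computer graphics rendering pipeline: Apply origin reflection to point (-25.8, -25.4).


Reflection over origin: (x,y) -> (-x,-y)
(-25.8, -25.4) -> (25.8, 25.4)

(25.8, 25.4)


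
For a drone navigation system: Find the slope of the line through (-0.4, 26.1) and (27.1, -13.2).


slope = (y2-y1)/(x2-x1) = ((-13.2)-26.1)/(27.1-(-0.4)) = (-39.3)/27.5 = -1.4291

-1.4291


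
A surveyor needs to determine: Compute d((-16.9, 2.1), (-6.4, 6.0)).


dx=10.5, dy=3.9
d^2 = 10.5^2 + 3.9^2 = 125.46
d = sqrt(125.46) = 11.2009

11.2009


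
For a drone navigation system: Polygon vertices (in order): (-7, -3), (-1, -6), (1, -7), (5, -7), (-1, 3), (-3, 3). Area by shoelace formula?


Shoelace sum: ((-7)*(-6) - (-1)*(-3)) + ((-1)*(-7) - 1*(-6)) + (1*(-7) - 5*(-7)) + (5*3 - (-1)*(-7)) + ((-1)*3 - (-3)*3) + ((-3)*(-3) - (-7)*3)
= 124
Area = |124|/2 = 62

62


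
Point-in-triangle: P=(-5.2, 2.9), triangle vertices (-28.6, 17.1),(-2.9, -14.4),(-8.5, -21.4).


Cross products: AB x AP = 372.16, BC x BP = -112.98, CA x CP = -615.48
All same sign? no

No, outside


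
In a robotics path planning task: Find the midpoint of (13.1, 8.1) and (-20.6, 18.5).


M = ((13.1+(-20.6))/2, (8.1+18.5)/2)
= (-3.75, 13.3)

(-3.75, 13.3)


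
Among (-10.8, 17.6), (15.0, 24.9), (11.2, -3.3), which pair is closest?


d(P0,P1) = 26.8129, d(P0,P2) = 30.3449, d(P1,P2) = 28.4549
Closest: P0 and P1

Closest pair: (-10.8, 17.6) and (15.0, 24.9), distance = 26.8129


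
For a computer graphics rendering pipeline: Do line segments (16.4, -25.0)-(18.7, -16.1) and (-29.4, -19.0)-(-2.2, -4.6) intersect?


Cross products: d1=-822.72, d2=-613.76, d3=421.42, d4=212.46
d1*d2 < 0 and d3*d4 < 0? no

No, they don't intersect


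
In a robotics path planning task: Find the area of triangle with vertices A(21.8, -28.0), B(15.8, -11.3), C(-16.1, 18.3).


Area = |x_A(y_B-y_C) + x_B(y_C-y_A) + x_C(y_A-y_B)|/2
= |(-645.28) + 731.54 + 268.87|/2
= 355.13/2 = 177.565

177.565


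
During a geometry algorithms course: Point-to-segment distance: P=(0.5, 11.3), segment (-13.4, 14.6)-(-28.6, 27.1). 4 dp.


Project P onto AB: t = 0 (clamped to [0,1])
Closest point on segment: (-13.4, 14.6)
Distance: 14.2864

14.2864


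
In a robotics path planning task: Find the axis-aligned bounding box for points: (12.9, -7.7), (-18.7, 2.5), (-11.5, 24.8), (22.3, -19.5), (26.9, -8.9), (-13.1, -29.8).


x range: [-18.7, 26.9]
y range: [-29.8, 24.8]
Bounding box: (-18.7,-29.8) to (26.9,24.8)

(-18.7,-29.8) to (26.9,24.8)


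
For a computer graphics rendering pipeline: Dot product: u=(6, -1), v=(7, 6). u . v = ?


u . v = u_x*v_x + u_y*v_y = 6*7 + (-1)*6
= 42 + (-6) = 36

36


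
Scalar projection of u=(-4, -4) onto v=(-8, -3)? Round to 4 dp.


u.v = 44, |v| = sqrt(73) = 8.544
Scalar projection = u.v / |v| = 44 / sqrt(73) = 5.1498

5.1498


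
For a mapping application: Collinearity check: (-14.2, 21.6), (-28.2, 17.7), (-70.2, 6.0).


Cross product: ((-28.2)-(-14.2))*(6-21.6) - (17.7-21.6)*((-70.2)-(-14.2))
= 0

Yes, collinear


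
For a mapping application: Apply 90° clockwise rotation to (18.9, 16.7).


90° CW: (x,y) -> (y, -x)
(18.9,16.7) -> (16.7, -18.9)

(16.7, -18.9)


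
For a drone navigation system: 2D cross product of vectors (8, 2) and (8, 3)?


u x v = u_x*v_y - u_y*v_x = 8*3 - 2*8
= 24 - 16 = 8

8


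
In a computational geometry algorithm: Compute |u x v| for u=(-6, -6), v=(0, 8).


|u x v| = |(-6)*8 - (-6)*0|
= |(-48) - 0| = 48

48


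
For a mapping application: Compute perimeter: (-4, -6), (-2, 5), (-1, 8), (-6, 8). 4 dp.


Sides: (-4, -6)->(-2, 5): sqrt(125) = 11.18034, (-2, 5)->(-1, 8): sqrt(10) = 3.162278, (-1, 8)->(-6, 8): sqrt(25) = 5, (-6, 8)->(-4, -6): sqrt(200) = 14.142136
Sum = 33.484754
Perimeter = 33.4848

33.4848


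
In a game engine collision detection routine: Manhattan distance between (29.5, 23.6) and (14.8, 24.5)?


|29.5-14.8| + |23.6-24.5| = 14.7 + 0.9 = 15.6

15.6


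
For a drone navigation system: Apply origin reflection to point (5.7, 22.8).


Reflection over origin: (x,y) -> (-x,-y)
(5.7, 22.8) -> (-5.7, -22.8)

(-5.7, -22.8)


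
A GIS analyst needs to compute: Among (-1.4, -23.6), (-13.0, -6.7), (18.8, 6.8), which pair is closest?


d(P0,P1) = 20.498, d(P0,P2) = 36.4993, d(P1,P2) = 34.5469
Closest: P0 and P1

Closest pair: (-1.4, -23.6) and (-13.0, -6.7), distance = 20.498


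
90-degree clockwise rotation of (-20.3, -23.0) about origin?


90° CW: (x,y) -> (y, -x)
(-20.3,-23) -> (-23, 20.3)

(-23, 20.3)


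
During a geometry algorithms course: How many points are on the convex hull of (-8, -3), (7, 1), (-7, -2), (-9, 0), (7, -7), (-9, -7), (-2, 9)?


Convex hull vertices (CCW): (-9, -7), (7, -7), (7, 1), (-2, 9), (-9, 0)
Count = 5

5


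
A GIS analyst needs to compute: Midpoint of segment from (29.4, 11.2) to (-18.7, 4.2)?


M = ((29.4+(-18.7))/2, (11.2+4.2)/2)
= (5.35, 7.7)

(5.35, 7.7)


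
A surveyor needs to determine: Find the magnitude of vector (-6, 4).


|u| = sqrt((-6)^2 + 4^2) = sqrt(52) = 7.2111

7.2111


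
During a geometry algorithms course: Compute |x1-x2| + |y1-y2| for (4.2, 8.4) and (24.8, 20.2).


|4.2-24.8| + |8.4-20.2| = 20.6 + 11.8 = 32.4

32.4


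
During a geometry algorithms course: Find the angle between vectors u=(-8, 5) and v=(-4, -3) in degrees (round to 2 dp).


u.v = 17, |u| = sqrt(89) = 9.434, |v| = sqrt(25) = 5
cos(theta) = u.v/(|u||v|) = 17/sqrt(2225) = 0.360399
theta = acos(0.360399) = 68.88 degrees

68.88 degrees


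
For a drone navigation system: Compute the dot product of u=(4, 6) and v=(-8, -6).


u . v = u_x*v_x + u_y*v_y = 4*(-8) + 6*(-6)
= (-32) + (-36) = -68

-68


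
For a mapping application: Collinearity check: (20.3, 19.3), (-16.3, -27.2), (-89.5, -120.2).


Cross product: ((-16.3)-20.3)*((-120.2)-19.3) - ((-27.2)-19.3)*((-89.5)-20.3)
= 0

Yes, collinear


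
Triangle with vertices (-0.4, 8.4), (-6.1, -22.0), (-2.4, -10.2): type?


Side lengths squared: AB^2=956.65, BC^2=152.93, CA^2=349.96
Sorted: [152.93, 349.96, 956.65]
By sides: Scalene, By angles: Obtuse

Scalene, Obtuse


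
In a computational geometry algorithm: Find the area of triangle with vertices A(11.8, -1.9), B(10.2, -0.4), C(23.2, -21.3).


Area = |x_A(y_B-y_C) + x_B(y_C-y_A) + x_C(y_A-y_B)|/2
= |246.62 + (-197.88) + (-34.8)|/2
= 13.94/2 = 6.97

6.97


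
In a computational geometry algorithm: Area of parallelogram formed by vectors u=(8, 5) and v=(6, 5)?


|u x v| = |8*5 - 5*6|
= |40 - 30| = 10

10


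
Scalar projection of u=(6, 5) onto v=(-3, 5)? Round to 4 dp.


u.v = 7, |v| = sqrt(34) = 5.831
Scalar projection = u.v / |v| = 7 / sqrt(34) = 1.2005

1.2005


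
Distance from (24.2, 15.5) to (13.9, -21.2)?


dx=-10.3, dy=-36.7
d^2 = (-10.3)^2 + (-36.7)^2 = 1452.98
d = sqrt(1452.98) = 38.118

38.118


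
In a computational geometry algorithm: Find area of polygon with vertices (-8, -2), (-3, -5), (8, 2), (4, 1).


Shoelace sum: ((-8)*(-5) - (-3)*(-2)) + ((-3)*2 - 8*(-5)) + (8*1 - 4*2) + (4*(-2) - (-8)*1)
= 68
Area = |68|/2 = 34

34


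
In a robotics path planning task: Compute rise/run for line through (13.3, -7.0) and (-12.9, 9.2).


slope = (y2-y1)/(x2-x1) = (9.2-(-7))/((-12.9)-13.3) = 16.2/(-26.2) = -0.6183

-0.6183


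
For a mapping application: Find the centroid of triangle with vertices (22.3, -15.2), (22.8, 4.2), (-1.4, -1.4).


Centroid = ((x_A+x_B+x_C)/3, (y_A+y_B+y_C)/3)
= ((22.3+22.8+(-1.4))/3, ((-15.2)+4.2+(-1.4))/3)
= (14.5667, -4.1333)

(14.5667, -4.1333)


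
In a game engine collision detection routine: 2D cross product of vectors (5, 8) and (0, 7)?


u x v = u_x*v_y - u_y*v_x = 5*7 - 8*0
= 35 - 0 = 35

35


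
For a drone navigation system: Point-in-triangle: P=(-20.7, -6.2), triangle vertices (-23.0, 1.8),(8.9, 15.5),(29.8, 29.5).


Cross products: AB x AP = -286.71, BC x BP = -39.13, CA x CP = 486.11
All same sign? no

No, outside


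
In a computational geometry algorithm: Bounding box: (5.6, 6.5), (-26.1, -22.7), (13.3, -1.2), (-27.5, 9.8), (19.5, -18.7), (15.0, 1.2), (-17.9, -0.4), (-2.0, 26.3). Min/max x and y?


x range: [-27.5, 19.5]
y range: [-22.7, 26.3]
Bounding box: (-27.5,-22.7) to (19.5,26.3)

(-27.5,-22.7) to (19.5,26.3)


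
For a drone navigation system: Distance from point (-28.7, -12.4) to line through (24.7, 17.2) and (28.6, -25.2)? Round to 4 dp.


|cross product| = 2379.6
|line direction| = sqrt(1812.97) = 42.579
Distance = 2379.6/sqrt(1812.97) = 55.8867

55.8867


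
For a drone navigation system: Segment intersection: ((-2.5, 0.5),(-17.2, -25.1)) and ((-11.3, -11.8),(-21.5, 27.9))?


Cross products: d1=-474.82, d2=369.89, d3=-44.47, d4=-889.18
d1*d2 < 0 and d3*d4 < 0? no

No, they don't intersect


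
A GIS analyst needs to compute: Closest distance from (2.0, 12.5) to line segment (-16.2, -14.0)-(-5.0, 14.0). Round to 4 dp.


Project P onto AB: t = 1 (clamped to [0,1])
Closest point on segment: (-5, 14)
Distance: 7.1589

7.1589


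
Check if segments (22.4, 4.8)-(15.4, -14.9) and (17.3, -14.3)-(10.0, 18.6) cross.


Cross products: d1=-307.22, d2=66.89, d3=33.23, d4=-340.88
d1*d2 < 0 and d3*d4 < 0? yes

Yes, they intersect


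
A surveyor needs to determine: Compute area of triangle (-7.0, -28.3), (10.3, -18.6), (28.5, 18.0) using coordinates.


Area = |x_A(y_B-y_C) + x_B(y_C-y_A) + x_C(y_A-y_B)|/2
= |256.2 + 476.89 + (-276.45)|/2
= 456.64/2 = 228.32

228.32


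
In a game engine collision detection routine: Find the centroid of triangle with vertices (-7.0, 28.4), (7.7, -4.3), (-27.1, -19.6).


Centroid = ((x_A+x_B+x_C)/3, (y_A+y_B+y_C)/3)
= (((-7)+7.7+(-27.1))/3, (28.4+(-4.3)+(-19.6))/3)
= (-8.8, 1.5)

(-8.8, 1.5)


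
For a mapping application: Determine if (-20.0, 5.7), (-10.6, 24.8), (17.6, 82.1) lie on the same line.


Cross product: ((-10.6)-(-20))*(82.1-5.7) - (24.8-5.7)*(17.6-(-20))
= 0

Yes, collinear


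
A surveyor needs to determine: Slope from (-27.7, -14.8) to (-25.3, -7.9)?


slope = (y2-y1)/(x2-x1) = ((-7.9)-(-14.8))/((-25.3)-(-27.7)) = 6.9/2.4 = 2.875

2.875


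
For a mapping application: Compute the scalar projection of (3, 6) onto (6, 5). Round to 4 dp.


u.v = 48, |v| = sqrt(61) = 7.8102
Scalar projection = u.v / |v| = 48 / sqrt(61) = 6.1458

6.1458


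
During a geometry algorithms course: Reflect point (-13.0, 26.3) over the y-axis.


Reflection over y-axis: (x,y) -> (-x,y)
(-13, 26.3) -> (13, 26.3)

(13, 26.3)


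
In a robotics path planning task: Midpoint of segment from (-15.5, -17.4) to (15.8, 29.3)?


M = (((-15.5)+15.8)/2, ((-17.4)+29.3)/2)
= (0.15, 5.95)

(0.15, 5.95)


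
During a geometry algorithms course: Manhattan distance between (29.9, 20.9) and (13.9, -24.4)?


|29.9-13.9| + |20.9-(-24.4)| = 16 + 45.3 = 61.3

61.3


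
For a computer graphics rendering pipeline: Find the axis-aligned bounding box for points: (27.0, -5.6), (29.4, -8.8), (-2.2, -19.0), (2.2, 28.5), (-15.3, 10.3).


x range: [-15.3, 29.4]
y range: [-19, 28.5]
Bounding box: (-15.3,-19) to (29.4,28.5)

(-15.3,-19) to (29.4,28.5)


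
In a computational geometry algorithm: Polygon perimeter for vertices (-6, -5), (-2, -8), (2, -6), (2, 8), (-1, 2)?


Sides: (-6, -5)->(-2, -8): sqrt(25) = 5, (-2, -8)->(2, -6): sqrt(20) = 4.472136, (2, -6)->(2, 8): sqrt(196) = 14, (2, 8)->(-1, 2): sqrt(45) = 6.708204, (-1, 2)->(-6, -5): sqrt(74) = 8.602325
Sum = 38.782665
Perimeter = 38.7827

38.7827


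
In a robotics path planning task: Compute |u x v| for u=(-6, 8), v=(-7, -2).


|u x v| = |(-6)*(-2) - 8*(-7)|
= |12 - (-56)| = 68

68


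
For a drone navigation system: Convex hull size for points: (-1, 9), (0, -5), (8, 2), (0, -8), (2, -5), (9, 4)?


Convex hull vertices (CCW): (-1, 9), (0, -8), (8, 2), (9, 4)
Count = 4

4


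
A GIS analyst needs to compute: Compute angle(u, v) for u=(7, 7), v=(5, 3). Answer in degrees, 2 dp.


u.v = 56, |u| = sqrt(98) = 9.8995, |v| = sqrt(34) = 5.831
cos(theta) = u.v/(|u||v|) = 56/sqrt(3332) = 0.970143
theta = acos(0.970143) = 14.04 degrees

14.04 degrees


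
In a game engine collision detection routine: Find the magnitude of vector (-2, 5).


|u| = sqrt((-2)^2 + 5^2) = sqrt(29) = 5.3852

5.3852
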